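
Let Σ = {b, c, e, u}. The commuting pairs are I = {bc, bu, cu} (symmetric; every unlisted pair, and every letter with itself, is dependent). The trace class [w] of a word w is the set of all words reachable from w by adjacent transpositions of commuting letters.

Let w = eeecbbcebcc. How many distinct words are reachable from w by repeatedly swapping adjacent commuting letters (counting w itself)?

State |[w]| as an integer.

#0=e has no predecessor
#1=e depends on [0:e]
#2=e depends on [1:e]
#3=c depends on [2:e]
#4=b depends on [2:e]
#5=b depends on [4:b]
#6=c depends on [3:c]
#7=e depends on [5:b, 6:c]
#8=b depends on [7:e]
#9=c depends on [7:e]
#10=c depends on [9:c]
sources: [0:e]
N(rest) = Σ N(rest − s) over sources s of rest; N(one piece) = 1:
  size 1 → [8]=1  [10]=1
  size 2 → [8,10]=2  [9,10]=1
  size 3 → [8,9,10]=3
  size 4 → [7,8,9,10]=3
  size 5 → [5,7,8,9,10]=3  [6,7,8,9,10]=3
  size 6 → [3,6,7,8,9,10]=3  [4,5,7,8,9,10]=3  [5,6,7,8,9,10]=6
  size 7 → [3,5,6,7,8,9,10]=9  [4,5,6,7,8,9,10]=9
  size 8 → [3,4,5,6,7,8,9,10]=18
  size 9 → [2,3,4,5,6,7,8,9,10]=18
  first=0(e) contributes 18

18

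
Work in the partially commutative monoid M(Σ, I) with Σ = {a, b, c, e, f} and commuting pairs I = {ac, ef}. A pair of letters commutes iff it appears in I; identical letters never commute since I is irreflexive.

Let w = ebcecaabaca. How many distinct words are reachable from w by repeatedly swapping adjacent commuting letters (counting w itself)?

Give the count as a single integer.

#0=e has no predecessor
#1=b depends on [0:e]
#2=c depends on [1:b]
#3=e depends on [2:c]
#4=c depends on [3:e]
#5=a depends on [3:e]
#6=a depends on [5:a]
#7=b depends on [4:c, 6:a]
#8=a depends on [7:b]
#9=c depends on [7:b]
#10=a depends on [8:a]
sources: [0:e]
N(rest) = Σ N(rest − s) over sources s of rest; N(one piece) = 1:
  size 1 → [9]=1  [10]=1
  size 2 → [8,10]=1  [9,10]=2
  size 3 → [8,9,10]=3
  size 4 → [7,8,9,10]=3
  size 5 → [4,7,8,9,10]=3  [6,7,8,9,10]=3
  size 6 → [4,6,7,8,9,10]=6  [5,6,7,8,9,10]=3
  size 7 → [4,5,6,7,8,9,10]=9
  size 8 → [3,4,5,6,7,8,9,10]=9
  size 9 → [2,3,4,5,6,7,8,9,10]=9
  first=0(e) contributes 9

9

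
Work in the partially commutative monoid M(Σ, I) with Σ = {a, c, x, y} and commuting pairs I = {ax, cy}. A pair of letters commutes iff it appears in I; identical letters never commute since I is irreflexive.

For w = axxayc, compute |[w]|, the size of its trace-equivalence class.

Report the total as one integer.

12

#0=a has no predecessor
#1=x has no predecessor
#2=x depends on [1:x]
#3=a depends on [0:a]
#4=y depends on [2:x, 3:a]
#5=c depends on [2:x, 3:a]
sources: [0:a, 1:x]
N(rest) = Σ N(rest − s) over sources s of rest; N(one piece) = 1:
  size 1 → [4]=1  [5]=1
  size 2 → [4,5]=2
  size 3 → [2,4,5]=2  [3,4,5]=2
  size 4 → [0,3,4,5]=2  [1,2,4,5]=2  [2,3,4,5]=4
  first=0(a) contributes 6
  first=1(x) contributes 6
|[w]| = 12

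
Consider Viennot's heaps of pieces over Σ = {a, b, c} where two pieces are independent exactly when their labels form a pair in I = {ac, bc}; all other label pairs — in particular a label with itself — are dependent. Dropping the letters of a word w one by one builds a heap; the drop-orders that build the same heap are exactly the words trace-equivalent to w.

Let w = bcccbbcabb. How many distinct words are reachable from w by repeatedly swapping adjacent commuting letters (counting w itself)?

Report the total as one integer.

210

0(b) covers ∅
1(c) covers ∅
2(c) covers 1:c
3(c) covers 2:c
4(b) covers 0:b
5(b) covers 4:b
6(c) covers 3:c
7(a) covers 5:b
8(b) covers 7:a
9(b) covers 8:b
floor of heap: 0:b, 1:c
completions by unplaced set U, small U first (add the entries for U minus each lowest piece of U):
  |U|=1: {6}:1  {9}:1
  |U|=2: {3,6}:1  {6,9}:2  {8,9}:1
  |U|=3: {2,3,6}:1  {3,6,9}:3  {6,8,9}:3  {7,8,9}:1
  |U|=4: {1,2,3,6}:1  {2,3,6,9}:4  {3,6,8,9}:6  {5,7,8,9}:1  {6,7,8,9}:4
  |U|=5: {1,2,3,6,9}:5  {2,3,6,8,9}:10  {3,6,7,8,9}:10  {4,5,7,8,9}:1  {5,6,7,8,9}:5
  |U|=6: {0,4,5,7,8,9}:1  {1,2,3,6,8,9}:15  {2,3,6,7,8,9}:20  {3,5,6,7,8,9}:15  {4,5,6,7,8,9}:6
  |U|=7: {0,4,5,6,7,8,9}:7  {1,2,3,6,7,8,9}:35  {2,3,5,6,7,8,9}:35  {3,4,5,6,7,8,9}:21
  |U|=8: {0,3,4,5,6,7,8,9}:28  {1,2,3,5,6,7,8,9}:70  {2,3,4,5,6,7,8,9}:56
  start at 0(b): 126
  start at 1(c): 84
sum over floor = 210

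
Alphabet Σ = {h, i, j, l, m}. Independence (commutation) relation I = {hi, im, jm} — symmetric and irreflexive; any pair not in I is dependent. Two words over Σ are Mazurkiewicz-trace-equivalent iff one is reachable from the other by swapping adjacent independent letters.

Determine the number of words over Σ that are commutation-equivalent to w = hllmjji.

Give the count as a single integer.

#0=h has no predecessor
#1=l depends on [0:h]
#2=l depends on [1:l]
#3=m depends on [2:l]
#4=j depends on [2:l]
#5=j depends on [4:j]
#6=i depends on [5:j]
sources: [0:h]
N(rest) = Σ N(rest − s) over sources s of rest; N(one piece) = 1:
  size 1 → [3]=1  [6]=1
  size 2 → [3,6]=2  [5,6]=1
  size 3 → [3,5,6]=3  [4,5,6]=1
  size 4 → [3,4,5,6]=4
  size 5 → [2,3,4,5,6]=4
  first=0(h) contributes 4

4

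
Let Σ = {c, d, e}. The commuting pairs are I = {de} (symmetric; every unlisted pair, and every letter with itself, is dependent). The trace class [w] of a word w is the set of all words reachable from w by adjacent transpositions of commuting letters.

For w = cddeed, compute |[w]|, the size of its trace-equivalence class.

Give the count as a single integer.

10

piece 0:c — minimal
piece 1:d rests on {0:c}
piece 2:d rests on {1:d}
piece 3:e rests on {0:c}
piece 4:e rests on {3:e}
piece 5:d rests on {2:d}
minimal pieces: {0:c}
ways to finish when only these pieces remain (= sum over removing one remaining piece with nothing left below it):
  1 left: {4}→1  {5}→1
  2 left: {2,5}→1  {3,4}→1  {4,5}→2
  3 left: {1,2,5}→1  {2,4,5}→3  {3,4,5}→3
  4 left: {1,2,4,5}→4  {2,3,4,5}→6
  placing 0:c first → 10 extensions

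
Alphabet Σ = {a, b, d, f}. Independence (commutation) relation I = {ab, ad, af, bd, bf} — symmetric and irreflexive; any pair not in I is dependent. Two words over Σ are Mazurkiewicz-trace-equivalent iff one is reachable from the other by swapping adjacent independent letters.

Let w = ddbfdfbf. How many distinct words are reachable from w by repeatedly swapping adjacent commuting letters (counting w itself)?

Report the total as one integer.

28

drop 0:d onto floor
drop 1:d onto {0:d}
drop 2:b onto floor
drop 3:f onto {1:d}
drop 4:d onto {3:f}
drop 5:f onto {4:d}
drop 6:b onto {2:b}
drop 7:f onto {5:f}
ground layer = {0:d, 2:b}
drop-orders for the pieces not yet dropped (sum over which currently-grounded one goes next):
  1 to go: {6} 1  {7} 1
  2 to go: {2,6} 1  {5,7} 1  {6,7} 2
  3 to go: {2,6,7} 3  {4,5,7} 1  {5,6,7} 3
  4 to go: {2,5,6,7} 6  {3,4,5,7} 1  {4,5,6,7} 4
  5 to go: {1,3,4,5,7} 1  {2,4,5,6,7} 10  {3,4,5,6,7} 5
  6 to go: {0,1,3,4,5,7} 1  {1,3,4,5,6,7} 6  {2,3,4,5,6,7} 15
  if 0:d drops first: 21 orders
  if 2:b drops first: 7 orders
heap linearizations: 28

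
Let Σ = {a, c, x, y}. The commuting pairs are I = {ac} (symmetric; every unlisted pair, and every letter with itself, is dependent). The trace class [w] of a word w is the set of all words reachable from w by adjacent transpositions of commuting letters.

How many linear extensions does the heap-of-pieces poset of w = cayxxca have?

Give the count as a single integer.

#0=c has no predecessor
#1=a has no predecessor
#2=y depends on [0:c, 1:a]
#3=x depends on [2:y]
#4=x depends on [3:x]
#5=c depends on [4:x]
#6=a depends on [4:x]
sources: [0:c, 1:a]
N(rest) = Σ N(rest − s) over sources s of rest; N(one piece) = 1:
  size 1 → [5]=1  [6]=1
  size 2 → [5,6]=2
  size 3 → [4,5,6]=2
  size 4 → [3,4,5,6]=2
  size 5 → [2,3,4,5,6]=2
  first=0(c) contributes 2
  first=1(a) contributes 2
|[w]| = 4

4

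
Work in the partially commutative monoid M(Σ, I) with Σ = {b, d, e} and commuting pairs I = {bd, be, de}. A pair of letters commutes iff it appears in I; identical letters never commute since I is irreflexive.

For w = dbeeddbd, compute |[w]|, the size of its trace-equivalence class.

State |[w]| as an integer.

420

drop 0:d onto floor
drop 1:b onto floor
drop 2:e onto floor
drop 3:e onto {2:e}
drop 4:d onto {0:d}
drop 5:d onto {4:d}
drop 6:b onto {1:b}
drop 7:d onto {5:d}
ground layer = {0:d, 1:b, 2:e}
drop-orders for the pieces not yet dropped (sum over which currently-grounded one goes next):
  1 to go: {3} 1  {6} 1  {7} 1
  2 to go: {1,6} 1  {2,3} 1  {3,6} 2  {3,7} 2  {5,7} 1  {6,7} 2
  3 to go: {1,3,6} 3  {1,6,7} 3  {2,3,6} 3  {2,3,7} 3  {3,5,7} 3  {3,6,7} 6  {4,5,7} 1  {5,6,7} 3
  4 to go: {0,4,5,7} 1  {1,2,3,6} 6  {1,3,6,7} 12  {1,5,6,7} 6  {2,3,5,7} 6  {2,3,6,7} 12  {3,4,5,7} 4  {3,5,6,7} 12  {4,5,6,7} 4
  5 to go: {0,3,4,5,7} 5  {0,4,5,6,7} 5  {1,2,3,6,7} 30  {1,3,5,6,7} 30  {1,4,5,6,7} 10  {2,3,4,5,7} 10  {2,3,5,6,7} 30  {3,4,5,6,7} 20
  6 to go: {0,1,4,5,6,7} 15  {0,2,3,4,5,7} 15  {0,3,4,5,6,7} 30  {1,2,3,5,6,7} 90  {1,3,4,5,6,7} 60  {2,3,4,5,6,7} 60
  if 0:d drops first: 210 orders
  if 1:b drops first: 105 orders
  if 2:e drops first: 105 orders
heap linearizations: 420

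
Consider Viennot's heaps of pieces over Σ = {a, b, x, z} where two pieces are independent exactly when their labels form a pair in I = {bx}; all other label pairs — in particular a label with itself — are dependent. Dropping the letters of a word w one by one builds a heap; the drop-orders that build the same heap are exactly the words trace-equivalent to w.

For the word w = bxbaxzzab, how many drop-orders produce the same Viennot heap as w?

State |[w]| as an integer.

#0=b has no predecessor
#1=x has no predecessor
#2=b depends on [0:b]
#3=a depends on [1:x, 2:b]
#4=x depends on [3:a]
#5=z depends on [4:x]
#6=z depends on [5:z]
#7=a depends on [6:z]
#8=b depends on [7:a]
sources: [0:b, 1:x]
N(rest) = Σ N(rest − s) over sources s of rest; N(one piece) = 1:
  size 1 → [8]=1
  size 2 → [7,8]=1
  size 3 → [6,7,8]=1
  size 4 → [5,6,7,8]=1
  size 5 → [4,5,6,7,8]=1
  size 6 → [3,4,5,6,7,8]=1
  size 7 → [1,3,4,5,6,7,8]=1  [2,3,4,5,6,7,8]=1
  first=0(b) contributes 2
  first=1(x) contributes 1
|[w]| = 3

3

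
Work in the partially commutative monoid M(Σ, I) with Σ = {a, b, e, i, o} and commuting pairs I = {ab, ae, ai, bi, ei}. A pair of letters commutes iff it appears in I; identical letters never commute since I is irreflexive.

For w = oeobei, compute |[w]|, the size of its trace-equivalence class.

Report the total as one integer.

3

0(o) covers ∅
1(e) covers 0:o
2(o) covers 1:e
3(b) covers 2:o
4(e) covers 3:b
5(i) covers 2:o
floor of heap: 0:o
completions by unplaced set U, small U first (add the entries for U minus each lowest piece of U):
  |U|=1: {4}:1  {5}:1
  |U|=2: {3,4}:1  {4,5}:2
  |U|=3: {3,4,5}:3
  |U|=4: {2,3,4,5}:3
  start at 0(o): 3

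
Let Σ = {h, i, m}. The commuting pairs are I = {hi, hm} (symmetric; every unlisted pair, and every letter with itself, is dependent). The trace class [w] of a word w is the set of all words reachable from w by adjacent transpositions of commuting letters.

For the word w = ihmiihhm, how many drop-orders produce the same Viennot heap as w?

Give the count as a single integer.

piece 0:i — minimal
piece 1:h — minimal
piece 2:m rests on {0:i}
piece 3:i rests on {2:m}
piece 4:i rests on {3:i}
piece 5:h rests on {1:h}
piece 6:h rests on {5:h}
piece 7:m rests on {4:i}
minimal pieces: {0:i, 1:h}
ways to finish when only these pieces remain (= sum over removing one remaining piece with nothing left below it):
  1 left: {6}→1  {7}→1
  2 left: {4,7}→1  {5,6}→1  {6,7}→2
  3 left: {1,5,6}→1  {3,4,7}→1  {4,6,7}→3  {5,6,7}→3
  4 left: {1,5,6,7}→4  {2,3,4,7}→1  {3,4,6,7}→4  {4,5,6,7}→6
  5 left: {0,2,3,4,7}→1  {1,4,5,6,7}→10  {2,3,4,6,7}→5  {3,4,5,6,7}→10
  6 left: {0,2,3,4,6,7}→6  {1,3,4,5,6,7}→20  {2,3,4,5,6,7}→15
  placing 0:i first → 35 extensions
  placing 1:h first → 21 extensions
total linear extensions = 56

56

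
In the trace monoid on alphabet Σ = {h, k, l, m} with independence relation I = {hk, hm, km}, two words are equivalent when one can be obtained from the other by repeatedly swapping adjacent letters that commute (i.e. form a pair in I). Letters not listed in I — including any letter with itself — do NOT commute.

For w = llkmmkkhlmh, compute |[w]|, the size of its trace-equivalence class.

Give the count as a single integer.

120

drop 0:l onto floor
drop 1:l onto {0:l}
drop 2:k onto {1:l}
drop 3:m onto {1:l}
drop 4:m onto {3:m}
drop 5:k onto {2:k}
drop 6:k onto {5:k}
drop 7:h onto {1:l}
drop 8:l onto {4:m, 6:k, 7:h}
drop 9:m onto {8:l}
drop 10:h onto {8:l}
ground layer = {0:l}
drop-orders for the pieces not yet dropped (sum over which currently-grounded one goes next):
  1 to go: {9} 1  {10} 1
  2 to go: {9,10} 2
  3 to go: {8,9,10} 2
  4 to go: {4,8,9,10} 2  {6,8,9,10} 2  {7,8,9,10} 2
  5 to go: {3,4,8,9,10} 2  {4,6,8,9,10} 4  {4,7,8,9,10} 4  {5,6,8,9,10} 2  {6,7,8,9,10} 4
  6 to go: {2,5,6,8,9,10} 2  {3,4,6,8,9,10} 6  {3,4,7,8,9,10} 6  {4,5,6,8,9,10} 6  {4,6,7,8,9,10} 12  {5,6,7,8,9,10} 6
  7 to go: {2,4,5,6,8,9,10} 8  {2,5,6,7,8,9,10} 8  {3,4,5,6,8,9,10} 12  {3,4,6,7,8,9,10} 24  {4,5,6,7,8,9,10} 24
  8 to go: {2,3,4,5,6,8,9,10} 20  {2,4,5,6,7,8,9,10} 40  {3,4,5,6,7,8,9,10} 60
  9 to go: {2,3,4,5,6,7,8,9,10} 120
  if 0:l drops first: 120 orders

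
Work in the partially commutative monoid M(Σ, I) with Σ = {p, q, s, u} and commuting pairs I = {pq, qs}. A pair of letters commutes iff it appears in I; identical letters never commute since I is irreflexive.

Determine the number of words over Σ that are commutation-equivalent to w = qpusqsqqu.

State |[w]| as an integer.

piece 0:q — minimal
piece 1:p — minimal
piece 2:u rests on {0:q, 1:p}
piece 3:s rests on {2:u}
piece 4:q rests on {2:u}
piece 5:s rests on {3:s}
piece 6:q rests on {4:q}
piece 7:q rests on {6:q}
piece 8:u rests on {5:s, 7:q}
minimal pieces: {0:q, 1:p}
ways to finish when only these pieces remain (= sum over removing one remaining piece with nothing left below it):
  1 left: {8}→1
  2 left: {5,8}→1  {7,8}→1
  3 left: {3,5,8}→1  {5,7,8}→2  {6,7,8}→1
  4 left: {3,5,7,8}→3  {4,6,7,8}→1  {5,6,7,8}→3
  5 left: {3,5,6,7,8}→6  {4,5,6,7,8}→4
  6 left: {3,4,5,6,7,8}→10
  7 left: {2,3,4,5,6,7,8}→10
  placing 0:q first → 10 extensions
  placing 1:p first → 10 extensions
total linear extensions = 20

20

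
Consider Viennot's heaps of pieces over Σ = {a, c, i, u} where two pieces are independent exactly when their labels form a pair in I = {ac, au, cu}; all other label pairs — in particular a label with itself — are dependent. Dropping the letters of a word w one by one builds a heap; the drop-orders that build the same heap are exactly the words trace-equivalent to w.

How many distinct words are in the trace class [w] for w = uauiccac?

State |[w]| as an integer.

12

0(u) covers ∅
1(a) covers ∅
2(u) covers 0:u
3(i) covers 1:a, 2:u
4(c) covers 3:i
5(c) covers 4:c
6(a) covers 3:i
7(c) covers 5:c
floor of heap: 0:u, 1:a
completions by unplaced set U, small U first (add the entries for U minus each lowest piece of U):
  |U|=1: {6}:1  {7}:1
  |U|=2: {5,7}:1  {6,7}:2
  |U|=3: {4,5,7}:1  {5,6,7}:3
  |U|=4: {4,5,6,7}:4
  |U|=5: {3,4,5,6,7}:4
  |U|=6: {1,3,4,5,6,7}:4  {2,3,4,5,6,7}:4
  start at 0(u): 8
  start at 1(a): 4
sum over floor = 12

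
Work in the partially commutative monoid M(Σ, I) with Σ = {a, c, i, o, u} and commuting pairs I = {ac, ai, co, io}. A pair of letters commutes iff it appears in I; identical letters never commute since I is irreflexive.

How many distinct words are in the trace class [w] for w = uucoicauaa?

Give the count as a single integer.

10

0(u) covers ∅
1(u) covers 0:u
2(c) covers 1:u
3(o) covers 1:u
4(i) covers 2:c
5(c) covers 4:i
6(a) covers 3:o
7(u) covers 5:c, 6:a
8(a) covers 7:u
9(a) covers 8:a
floor of heap: 0:u
completions by unplaced set U, small U first (add the entries for U minus each lowest piece of U):
  |U|=1: {9}:1
  |U|=2: {8,9}:1
  |U|=3: {7,8,9}:1
  |U|=4: {5,7,8,9}:1  {6,7,8,9}:1
  |U|=5: {3,6,7,8,9}:1  {4,5,7,8,9}:1  {5,6,7,8,9}:2
  |U|=6: {2,4,5,7,8,9}:1  {3,5,6,7,8,9}:3  {4,5,6,7,8,9}:3
  |U|=7: {2,4,5,6,7,8,9}:4  {3,4,5,6,7,8,9}:6
  |U|=8: {2,3,4,5,6,7,8,9}:10
  start at 0(u): 10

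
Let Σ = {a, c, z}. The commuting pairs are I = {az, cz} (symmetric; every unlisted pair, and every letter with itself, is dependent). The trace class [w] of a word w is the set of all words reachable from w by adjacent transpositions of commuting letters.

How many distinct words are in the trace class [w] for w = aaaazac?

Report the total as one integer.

7

drop 0:a onto floor
drop 1:a onto {0:a}
drop 2:a onto {1:a}
drop 3:a onto {2:a}
drop 4:z onto floor
drop 5:a onto {3:a}
drop 6:c onto {5:a}
ground layer = {0:a, 4:z}
drop-orders for the pieces not yet dropped (sum over which currently-grounded one goes next):
  1 to go: {4} 1  {6} 1
  2 to go: {4,6} 2  {5,6} 1
  3 to go: {3,5,6} 1  {4,5,6} 3
  4 to go: {2,3,5,6} 1  {3,4,5,6} 4
  5 to go: {1,2,3,5,6} 1  {2,3,4,5,6} 5
  if 0:a drops first: 6 orders
  if 4:z drops first: 1 orders
heap linearizations: 7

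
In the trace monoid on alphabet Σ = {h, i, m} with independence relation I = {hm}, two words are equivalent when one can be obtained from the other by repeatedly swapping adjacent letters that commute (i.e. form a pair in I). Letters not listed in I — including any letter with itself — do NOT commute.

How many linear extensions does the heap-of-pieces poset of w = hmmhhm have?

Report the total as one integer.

20

#0=h has no predecessor
#1=m has no predecessor
#2=m depends on [1:m]
#3=h depends on [0:h]
#4=h depends on [3:h]
#5=m depends on [2:m]
sources: [0:h, 1:m]
N(rest) = Σ N(rest − s) over sources s of rest; N(one piece) = 1:
  size 1 → [4]=1  [5]=1
  size 2 → [2,5]=1  [3,4]=1  [4,5]=2
  size 3 → [0,3,4]=1  [1,2,5]=1  [2,4,5]=3  [3,4,5]=3
  size 4 → [0,3,4,5]=4  [1,2,4,5]=4  [2,3,4,5]=6
  first=0(h) contributes 10
  first=1(m) contributes 10
|[w]| = 20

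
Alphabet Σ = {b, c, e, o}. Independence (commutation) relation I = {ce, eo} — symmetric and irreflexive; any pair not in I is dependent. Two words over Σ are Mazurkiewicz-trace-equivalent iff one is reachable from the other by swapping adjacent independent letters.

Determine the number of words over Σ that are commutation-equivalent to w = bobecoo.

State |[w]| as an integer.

drop 0:b onto floor
drop 1:o onto {0:b}
drop 2:b onto {1:o}
drop 3:e onto {2:b}
drop 4:c onto {2:b}
drop 5:o onto {4:c}
drop 6:o onto {5:o}
ground layer = {0:b}
drop-orders for the pieces not yet dropped (sum over which currently-grounded one goes next):
  1 to go: {3} 1  {6} 1
  2 to go: {3,6} 2  {5,6} 1
  3 to go: {3,5,6} 3  {4,5,6} 1
  4 to go: {3,4,5,6} 4
  5 to go: {2,3,4,5,6} 4
  if 0:b drops first: 4 orders

4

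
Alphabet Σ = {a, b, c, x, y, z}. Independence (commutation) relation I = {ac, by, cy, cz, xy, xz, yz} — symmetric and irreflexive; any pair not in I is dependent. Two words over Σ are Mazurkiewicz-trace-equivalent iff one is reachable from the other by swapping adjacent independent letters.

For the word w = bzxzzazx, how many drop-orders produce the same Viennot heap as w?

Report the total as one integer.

#0=b has no predecessor
#1=z depends on [0:b]
#2=x depends on [0:b]
#3=z depends on [1:z]
#4=z depends on [3:z]
#5=a depends on [2:x, 4:z]
#6=z depends on [5:a]
#7=x depends on [5:a]
sources: [0:b]
N(rest) = Σ N(rest − s) over sources s of rest; N(one piece) = 1:
  size 1 → [6]=1  [7]=1
  size 2 → [6,7]=2
  size 3 → [5,6,7]=2
  size 4 → [2,5,6,7]=2  [4,5,6,7]=2
  size 5 → [2,4,5,6,7]=4  [3,4,5,6,7]=2
  size 6 → [1,3,4,5,6,7]=2  [2,3,4,5,6,7]=6
  first=0(b) contributes 8

8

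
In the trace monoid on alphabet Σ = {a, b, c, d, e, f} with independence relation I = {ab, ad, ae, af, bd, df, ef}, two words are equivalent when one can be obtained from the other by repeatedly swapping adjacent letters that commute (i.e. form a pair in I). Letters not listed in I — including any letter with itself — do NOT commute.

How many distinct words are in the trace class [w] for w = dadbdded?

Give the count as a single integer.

#0=d has no predecessor
#1=a has no predecessor
#2=d depends on [0:d]
#3=b has no predecessor
#4=d depends on [2:d]
#5=d depends on [4:d]
#6=e depends on [3:b, 5:d]
#7=d depends on [6:e]
sources: [0:d, 1:a, 3:b]
N(rest) = Σ N(rest − s) over sources s of rest; N(one piece) = 1:
  size 1 → [1]=1  [7]=1
  size 2 → [1,7]=2  [6,7]=1
  size 3 → [1,6,7]=3  [3,6,7]=1  [5,6,7]=1
  size 4 → [1,3,6,7]=4  [1,5,6,7]=4  [3,5,6,7]=2  [4,5,6,7]=1
  size 5 → [1,3,5,6,7]=10  [1,4,5,6,7]=5  [2,4,5,6,7]=1  [3,4,5,6,7]=3
  size 6 → [0,2,4,5,6,7]=1  [1,2,4,5,6,7]=6  [1,3,4,5,6,7]=18  [2,3,4,5,6,7]=4
  first=0(d) contributes 28
  first=1(a) contributes 5
  first=3(b) contributes 7
|[w]| = 40

40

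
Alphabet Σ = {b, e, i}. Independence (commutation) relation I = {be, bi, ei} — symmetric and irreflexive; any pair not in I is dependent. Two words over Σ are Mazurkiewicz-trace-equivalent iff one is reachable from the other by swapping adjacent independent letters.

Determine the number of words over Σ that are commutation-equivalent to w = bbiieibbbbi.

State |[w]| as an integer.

2310

0(b) covers ∅
1(b) covers 0:b
2(i) covers ∅
3(i) covers 2:i
4(e) covers ∅
5(i) covers 3:i
6(b) covers 1:b
7(b) covers 6:b
8(b) covers 7:b
9(b) covers 8:b
10(i) covers 5:i
floor of heap: 0:b, 2:i, 4:e
completions by unplaced set U, small U first (add the entries for U minus each lowest piece of U):
  |U|=1: {4}:1  {9}:1  {10}:1
  |U|=2: {4,9}:2  {4,10}:2  {5,10}:1  {8,9}:1  {9,10}:2
  |U|=3: {3,5,10}:1  {4,5,10}:3  {4,8,9}:3  {4,9,10}:6  {5,9,10}:3  {7,8,9}:1  {8,9,10}:3
  |U|=4: {2,3,5,10}:1  {3,4,5,10}:4  {3,5,9,10}:4  {4,5,9,10}:12  {4,7,8,9}:4  {4,8,9,10}:12  {5,8,9,10}:6  {6,7,8,9}:1  {7,8,9,10}:4
  |U|=5: {1,6,7,8,9}:1  {2,3,4,5,10}:5  {2,3,5,9,10}:5  {3,4,5,9,10}:20  {3,5,8,9,10}:10  {4,5,8,9,10}:30  {4,6,7,8,9}:5  {4,7,8,9,10}:20  {5,7,8,9,10}:10  {6,7,8,9,10}:5
  |U|=6: {0,1,6,7,8,9}:1  {1,4,6,7,8,9}:6  {1,6,7,8,9,10}:6  {2,3,4,5,9,10}:30  {2,3,5,8,9,10}:15  {3,4,5,8,9,10}:60  {3,5,7,8,9,10}:20  {4,5,7,8,9,10}:60  {4,6,7,8,9,10}:30  {5,6,7,8,9,10}:15
  |U|=7: {0,1,4,6,7,8,9}:7  {0,1,6,7,8,9,10}:7  {1,4,6,7,8,9,10}:42  {1,5,6,7,8,9,10}:21  {2,3,4,5,8,9,10}:105  {2,3,5,7,8,9,10}:35  {3,4,5,7,8,9,10}:140  {3,5,6,7,8,9,10}:35  {4,5,6,7,8,9,10}:105
  |U|=8: {0,1,4,6,7,8,9,10}:56  {0,1,5,6,7,8,9,10}:28  {1,3,5,6,7,8,9,10}:56  {1,4,5,6,7,8,9,10}:168  {2,3,4,5,7,8,9,10}:280  {2,3,5,6,7,8,9,10}:70  {3,4,5,6,7,8,9,10}:280
  |U|=9: {0,1,3,5,6,7,8,9,10}:84  {0,1,4,5,6,7,8,9,10}:252  {1,2,3,5,6,7,8,9,10}:126  {1,3,4,5,6,7,8,9,10}:504  {2,3,4,5,6,7,8,9,10}:630
  start at 0(b): 1260
  start at 2(i): 840
  start at 4(e): 210
sum over floor = 2310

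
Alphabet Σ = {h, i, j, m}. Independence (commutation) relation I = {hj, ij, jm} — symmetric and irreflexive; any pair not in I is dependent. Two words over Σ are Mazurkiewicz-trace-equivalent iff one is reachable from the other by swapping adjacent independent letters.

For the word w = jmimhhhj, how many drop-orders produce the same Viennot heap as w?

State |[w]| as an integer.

#0=j has no predecessor
#1=m has no predecessor
#2=i depends on [1:m]
#3=m depends on [2:i]
#4=h depends on [3:m]
#5=h depends on [4:h]
#6=h depends on [5:h]
#7=j depends on [0:j]
sources: [0:j, 1:m]
N(rest) = Σ N(rest − s) over sources s of rest; N(one piece) = 1:
  size 1 → [6]=1  [7]=1
  size 2 → [0,7]=1  [5,6]=1  [6,7]=2
  size 3 → [0,6,7]=3  [4,5,6]=1  [5,6,7]=3
  size 4 → [0,5,6,7]=6  [3,4,5,6]=1  [4,5,6,7]=4
  size 5 → [0,4,5,6,7]=10  [2,3,4,5,6]=1  [3,4,5,6,7]=5
  size 6 → [0,3,4,5,6,7]=15  [1,2,3,4,5,6]=1  [2,3,4,5,6,7]=6
  first=0(j) contributes 7
  first=1(m) contributes 21
|[w]| = 28

28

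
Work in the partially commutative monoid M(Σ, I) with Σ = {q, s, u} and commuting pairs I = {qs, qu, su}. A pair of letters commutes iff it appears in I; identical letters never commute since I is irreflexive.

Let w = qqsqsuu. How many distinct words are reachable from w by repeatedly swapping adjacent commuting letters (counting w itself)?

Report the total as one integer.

210

piece 0:q — minimal
piece 1:q rests on {0:q}
piece 2:s — minimal
piece 3:q rests on {1:q}
piece 4:s rests on {2:s}
piece 5:u — minimal
piece 6:u rests on {5:u}
minimal pieces: {0:q, 2:s, 5:u}
ways to finish when only these pieces remain (= sum over removing one remaining piece with nothing left below it):
  1 left: {3}→1  {4}→1  {6}→1
  2 left: {1,3}→1  {2,4}→1  {3,4}→2  {3,6}→2  {4,6}→2  {5,6}→1
  3 left: {0,1,3}→1  {1,3,4}→3  {1,3,6}→3  {2,3,4}→3  {2,4,6}→3  {3,4,6}→6  {3,5,6}→3  {4,5,6}→3
  4 left: {0,1,3,4}→4  {0,1,3,6}→4  {1,2,3,4}→6  {1,3,4,6}→12  {1,3,5,6}→6  {2,3,4,6}→12  {2,4,5,6}→6  {3,4,5,6}→12
  5 left: {0,1,2,3,4}→10  {0,1,3,4,6}→20  {0,1,3,5,6}→10  {1,2,3,4,6}→30  {1,3,4,5,6}→30  {2,3,4,5,6}→30
  placing 0:q first → 90 extensions
  placing 2:s first → 60 extensions
  placing 5:u first → 60 extensions
total linear extensions = 210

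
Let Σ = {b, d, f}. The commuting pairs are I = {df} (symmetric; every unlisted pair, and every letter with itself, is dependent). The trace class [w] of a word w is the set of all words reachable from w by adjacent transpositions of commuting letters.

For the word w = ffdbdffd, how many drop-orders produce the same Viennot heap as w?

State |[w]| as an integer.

0(f) covers ∅
1(f) covers 0:f
2(d) covers ∅
3(b) covers 1:f, 2:d
4(d) covers 3:b
5(f) covers 3:b
6(f) covers 5:f
7(d) covers 4:d
floor of heap: 0:f, 2:d
completions by unplaced set U, small U first (add the entries for U minus each lowest piece of U):
  |U|=1: {6}:1  {7}:1
  |U|=2: {4,7}:1  {5,6}:1  {6,7}:2
  |U|=3: {4,6,7}:3  {5,6,7}:3
  |U|=4: {4,5,6,7}:6
  |U|=5: {3,4,5,6,7}:6
  |U|=6: {1,3,4,5,6,7}:6  {2,3,4,5,6,7}:6
  start at 0(f): 12
  start at 2(d): 6
sum over floor = 18

18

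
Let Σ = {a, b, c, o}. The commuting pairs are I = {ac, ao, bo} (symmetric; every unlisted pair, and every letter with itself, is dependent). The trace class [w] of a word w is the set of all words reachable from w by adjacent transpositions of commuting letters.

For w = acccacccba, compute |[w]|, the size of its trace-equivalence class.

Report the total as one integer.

piece 0:a — minimal
piece 1:c — minimal
piece 2:c rests on {1:c}
piece 3:c rests on {2:c}
piece 4:a rests on {0:a}
piece 5:c rests on {3:c}
piece 6:c rests on {5:c}
piece 7:c rests on {6:c}
piece 8:b rests on {4:a, 7:c}
piece 9:a rests on {8:b}
minimal pieces: {0:a, 1:c}
ways to finish when only these pieces remain (= sum over removing one remaining piece with nothing left below it):
  1 left: {9}→1
  2 left: {8,9}→1
  3 left: {4,8,9}→1  {7,8,9}→1
  4 left: {0,4,8,9}→1  {4,7,8,9}→2  {6,7,8,9}→1
  5 left: {0,4,7,8,9}→3  {4,6,7,8,9}→3  {5,6,7,8,9}→1
  6 left: {0,4,6,7,8,9}→6  {3,5,6,7,8,9}→1  {4,5,6,7,8,9}→4
  7 left: {0,4,5,6,7,8,9}→10  {2,3,5,6,7,8,9}→1  {3,4,5,6,7,8,9}→5
  8 left: {0,3,4,5,6,7,8,9}→15  {1,2,3,5,6,7,8,9}→1  {2,3,4,5,6,7,8,9}→6
  placing 0:a first → 7 extensions
  placing 1:c first → 21 extensions
total linear extensions = 28

28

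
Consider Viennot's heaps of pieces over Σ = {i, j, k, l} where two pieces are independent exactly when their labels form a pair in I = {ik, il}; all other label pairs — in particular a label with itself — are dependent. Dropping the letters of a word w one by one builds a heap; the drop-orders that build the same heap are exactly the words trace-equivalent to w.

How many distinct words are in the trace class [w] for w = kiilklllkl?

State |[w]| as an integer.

0(k) covers ∅
1(i) covers ∅
2(i) covers 1:i
3(l) covers 0:k
4(k) covers 3:l
5(l) covers 4:k
6(l) covers 5:l
7(l) covers 6:l
8(k) covers 7:l
9(l) covers 8:k
floor of heap: 0:k, 1:i
completions by unplaced set U, small U first (add the entries for U minus each lowest piece of U):
  |U|=1: {2}:1  {9}:1
  |U|=2: {1,2}:1  {2,9}:2  {8,9}:1
  |U|=3: {1,2,9}:3  {2,8,9}:3  {7,8,9}:1
  |U|=4: {1,2,8,9}:6  {2,7,8,9}:4  {6,7,8,9}:1
  |U|=5: {1,2,7,8,9}:10  {2,6,7,8,9}:5  {5,6,7,8,9}:1
  |U|=6: {1,2,6,7,8,9}:15  {2,5,6,7,8,9}:6  {4,5,6,7,8,9}:1
  |U|=7: {1,2,5,6,7,8,9}:21  {2,4,5,6,7,8,9}:7  {3,4,5,6,7,8,9}:1
  |U|=8: {0,3,4,5,6,7,8,9}:1  {1,2,4,5,6,7,8,9}:28  {2,3,4,5,6,7,8,9}:8
  start at 0(k): 36
  start at 1(i): 9
sum over floor = 45

45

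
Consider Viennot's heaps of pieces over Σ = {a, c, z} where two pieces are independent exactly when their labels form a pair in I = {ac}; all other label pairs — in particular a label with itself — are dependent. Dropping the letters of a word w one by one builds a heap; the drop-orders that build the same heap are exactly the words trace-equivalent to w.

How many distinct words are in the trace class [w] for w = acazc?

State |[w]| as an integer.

3

piece 0:a — minimal
piece 1:c — minimal
piece 2:a rests on {0:a}
piece 3:z rests on {1:c, 2:a}
piece 4:c rests on {3:z}
minimal pieces: {0:a, 1:c}
ways to finish when only these pieces remain (= sum over removing one remaining piece with nothing left below it):
  1 left: {4}→1
  2 left: {3,4}→1
  3 left: {1,3,4}→1  {2,3,4}→1
  placing 0:a first → 2 extensions
  placing 1:c first → 1 extensions
total linear extensions = 3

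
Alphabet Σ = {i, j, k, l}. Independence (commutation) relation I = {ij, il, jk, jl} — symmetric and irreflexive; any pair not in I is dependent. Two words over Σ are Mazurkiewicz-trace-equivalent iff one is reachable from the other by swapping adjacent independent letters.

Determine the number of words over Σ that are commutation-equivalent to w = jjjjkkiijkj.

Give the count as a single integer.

462

piece 0:j — minimal
piece 1:j rests on {0:j}
piece 2:j rests on {1:j}
piece 3:j rests on {2:j}
piece 4:k — minimal
piece 5:k rests on {4:k}
piece 6:i rests on {5:k}
piece 7:i rests on {6:i}
piece 8:j rests on {3:j}
piece 9:k rests on {7:i}
piece 10:j rests on {8:j}
minimal pieces: {0:j, 4:k}
ways to finish when only these pieces remain (= sum over removing one remaining piece with nothing left below it):
  1 left: {9}→1  {10}→1
  2 left: {7,9}→1  {8,10}→1  {9,10}→2
  3 left: {3,8,10}→1  {6,7,9}→1  {7,9,10}→3  {8,9,10}→3
  4 left: {2,3,8,10}→1  {3,8,9,10}→4  {5,6,7,9}→1  {6,7,9,10}→4  {7,8,9,10}→6
  5 left: {1,2,3,8,10}→1  {2,3,8,9,10}→5  {3,7,8,9,10}→10  {4,5,6,7,9}→1  {5,6,7,9,10}→5  {6,7,8,9,10}→10
  6 left: {0,1,2,3,8,10}→1  {1,2,3,8,9,10}→6  {2,3,7,8,9,10}→15  {3,6,7,8,9,10}→20  {4,5,6,7,9,10}→6  {5,6,7,8,9,10}→15
  7 left: {0,1,2,3,8,9,10}→7  {1,2,3,7,8,9,10}→21  {2,3,6,7,8,9,10}→35  {3,5,6,7,8,9,10}→35  {4,5,6,7,8,9,10}→21
  8 left: {0,1,2,3,7,8,9,10}→28  {1,2,3,6,7,8,9,10}→56  {2,3,5,6,7,8,9,10}→70  {3,4,5,6,7,8,9,10}→56
  9 left: {0,1,2,3,6,7,8,9,10}→84  {1,2,3,5,6,7,8,9,10}→126  {2,3,4,5,6,7,8,9,10}→126
  placing 0:j first → 252 extensions
  placing 4:k first → 210 extensions
total linear extensions = 462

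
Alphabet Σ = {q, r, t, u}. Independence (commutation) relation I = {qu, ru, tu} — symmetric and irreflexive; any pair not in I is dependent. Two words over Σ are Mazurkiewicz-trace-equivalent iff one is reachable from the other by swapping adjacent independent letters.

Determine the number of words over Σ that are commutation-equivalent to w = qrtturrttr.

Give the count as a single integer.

10

drop 0:q onto floor
drop 1:r onto {0:q}
drop 2:t onto {1:r}
drop 3:t onto {2:t}
drop 4:u onto floor
drop 5:r onto {3:t}
drop 6:r onto {5:r}
drop 7:t onto {6:r}
drop 8:t onto {7:t}
drop 9:r onto {8:t}
ground layer = {0:q, 4:u}
drop-orders for the pieces not yet dropped (sum over which currently-grounded one goes next):
  1 to go: {4} 1  {9} 1
  2 to go: {4,9} 2  {8,9} 1
  3 to go: {4,8,9} 3  {7,8,9} 1
  4 to go: {4,7,8,9} 4  {6,7,8,9} 1
  5 to go: {4,6,7,8,9} 5  {5,6,7,8,9} 1
  6 to go: {3,5,6,7,8,9} 1  {4,5,6,7,8,9} 6
  7 to go: {2,3,5,6,7,8,9} 1  {3,4,5,6,7,8,9} 7
  8 to go: {1,2,3,5,6,7,8,9} 1  {2,3,4,5,6,7,8,9} 8
  if 0:q drops first: 9 orders
  if 4:u drops first: 1 orders
heap linearizations: 10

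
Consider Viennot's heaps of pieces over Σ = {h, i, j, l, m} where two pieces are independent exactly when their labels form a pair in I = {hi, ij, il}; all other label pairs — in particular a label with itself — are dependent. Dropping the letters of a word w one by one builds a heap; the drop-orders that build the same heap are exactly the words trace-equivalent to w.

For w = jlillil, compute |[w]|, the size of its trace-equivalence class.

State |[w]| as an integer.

0(j) covers ∅
1(l) covers 0:j
2(i) covers ∅
3(l) covers 1:l
4(l) covers 3:l
5(i) covers 2:i
6(l) covers 4:l
floor of heap: 0:j, 2:i
completions by unplaced set U, small U first (add the entries for U minus each lowest piece of U):
  |U|=1: {5}:1  {6}:1
  |U|=2: {2,5}:1  {4,6}:1  {5,6}:2
  |U|=3: {2,5,6}:3  {3,4,6}:1  {4,5,6}:3
  |U|=4: {1,3,4,6}:1  {2,4,5,6}:6  {3,4,5,6}:4
  |U|=5: {0,1,3,4,6}:1  {1,3,4,5,6}:5  {2,3,4,5,6}:10
  start at 0(j): 15
  start at 2(i): 6
sum over floor = 21

21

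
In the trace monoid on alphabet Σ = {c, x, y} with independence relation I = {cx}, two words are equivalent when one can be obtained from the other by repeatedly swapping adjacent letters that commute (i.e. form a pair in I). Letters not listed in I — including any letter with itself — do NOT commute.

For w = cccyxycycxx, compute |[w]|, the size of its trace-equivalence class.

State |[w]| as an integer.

3

#0=c has no predecessor
#1=c depends on [0:c]
#2=c depends on [1:c]
#3=y depends on [2:c]
#4=x depends on [3:y]
#5=y depends on [4:x]
#6=c depends on [5:y]
#7=y depends on [6:c]
#8=c depends on [7:y]
#9=x depends on [7:y]
#10=x depends on [9:x]
sources: [0:c]
N(rest) = Σ N(rest − s) over sources s of rest; N(one piece) = 1:
  size 1 → [8]=1  [10]=1
  size 2 → [8,10]=2  [9,10]=1
  size 3 → [8,9,10]=3
  size 4 → [7,8,9,10]=3
  size 5 → [6,7,8,9,10]=3
  size 6 → [5,6,7,8,9,10]=3
  size 7 → [4,5,6,7,8,9,10]=3
  size 8 → [3,4,5,6,7,8,9,10]=3
  size 9 → [2,3,4,5,6,7,8,9,10]=3
  first=0(c) contributes 3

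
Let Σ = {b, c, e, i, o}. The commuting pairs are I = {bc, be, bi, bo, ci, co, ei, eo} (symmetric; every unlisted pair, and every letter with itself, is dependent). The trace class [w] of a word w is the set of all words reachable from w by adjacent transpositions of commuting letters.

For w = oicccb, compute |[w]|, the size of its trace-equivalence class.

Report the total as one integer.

60

0(o) covers ∅
1(i) covers 0:o
2(c) covers ∅
3(c) covers 2:c
4(c) covers 3:c
5(b) covers ∅
floor of heap: 0:o, 2:c, 5:b
completions by unplaced set U, small U first (add the entries for U minus each lowest piece of U):
  |U|=1: {1}:1  {4}:1  {5}:1
  |U|=2: {0,1}:1  {1,4}:2  {1,5}:2  {3,4}:1  {4,5}:2
  |U|=3: {0,1,4}:3  {0,1,5}:3  {1,3,4}:3  {1,4,5}:6  {2,3,4}:1  {3,4,5}:3
  |U|=4: {0,1,3,4}:6  {0,1,4,5}:12  {1,2,3,4}:4  {1,3,4,5}:12  {2,3,4,5}:4
  start at 0(o): 20
  start at 2(c): 30
  start at 5(b): 10
sum over floor = 60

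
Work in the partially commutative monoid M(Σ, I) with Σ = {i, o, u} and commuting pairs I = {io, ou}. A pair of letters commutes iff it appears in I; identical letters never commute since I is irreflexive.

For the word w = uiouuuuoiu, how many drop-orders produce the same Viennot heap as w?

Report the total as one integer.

45

0(u) covers ∅
1(i) covers 0:u
2(o) covers ∅
3(u) covers 1:i
4(u) covers 3:u
5(u) covers 4:u
6(u) covers 5:u
7(o) covers 2:o
8(i) covers 6:u
9(u) covers 8:i
floor of heap: 0:u, 2:o
completions by unplaced set U, small U first (add the entries for U minus each lowest piece of U):
  |U|=1: {7}:1  {9}:1
  |U|=2: {2,7}:1  {7,9}:2  {8,9}:1
  |U|=3: {2,7,9}:3  {6,8,9}:1  {7,8,9}:3
  |U|=4: {2,7,8,9}:6  {5,6,8,9}:1  {6,7,8,9}:4
  |U|=5: {2,6,7,8,9}:10  {4,5,6,8,9}:1  {5,6,7,8,9}:5
  |U|=6: {2,5,6,7,8,9}:15  {3,4,5,6,8,9}:1  {4,5,6,7,8,9}:6
  |U|=7: {1,3,4,5,6,8,9}:1  {2,4,5,6,7,8,9}:21  {3,4,5,6,7,8,9}:7
  |U|=8: {0,1,3,4,5,6,8,9}:1  {1,3,4,5,6,7,8,9}:8  {2,3,4,5,6,7,8,9}:28
  start at 0(u): 36
  start at 2(o): 9
sum over floor = 45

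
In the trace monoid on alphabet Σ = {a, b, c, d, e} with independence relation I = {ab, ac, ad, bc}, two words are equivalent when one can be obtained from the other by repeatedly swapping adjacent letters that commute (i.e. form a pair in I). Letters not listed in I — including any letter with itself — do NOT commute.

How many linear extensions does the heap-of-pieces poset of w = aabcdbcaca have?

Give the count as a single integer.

1260

drop 0:a onto floor
drop 1:a onto {0:a}
drop 2:b onto floor
drop 3:c onto floor
drop 4:d onto {2:b, 3:c}
drop 5:b onto {4:d}
drop 6:c onto {4:d}
drop 7:a onto {1:a}
drop 8:c onto {6:c}
drop 9:a onto {7:a}
ground layer = {0:a, 2:b, 3:c}
drop-orders for the pieces not yet dropped (sum over which currently-grounded one goes next):
  1 to go: {5} 1  {8} 1  {9} 1
  2 to go: {5,8} 2  {5,9} 2  {6,8} 1  {7,9} 1  {8,9} 2
  3 to go: {1,7,9} 1  {5,6,8} 3  {5,7,9} 3  {5,8,9} 6  {6,8,9} 3  {7,8,9} 3
  4 to go: {0,1,7,9} 1  {1,5,7,9} 4  {1,7,8,9} 4  {4,5,6,8} 3  {5,6,8,9} 12  {5,7,8,9} 12  {6,7,8,9} 6
  5 to go: {0,1,5,7,9} 5  {0,1,7,8,9} 5  {1,5,7,8,9} 20  {1,6,7,8,9} 10  {2,4,5,6,8} 3  {3,4,5,6,8} 3  {4,5,6,8,9} 15  {5,6,7,8,9} 30
  6 to go: {0,1,5,7,8,9} 30  {0,1,6,7,8,9} 15  {1,5,6,7,8,9} 60  {2,3,4,5,6,8} 6  {2,4,5,6,8,9} 18  {3,4,5,6,8,9} 18  {4,5,6,7,8,9} 45
  7 to go: {0,1,5,6,7,8,9} 105  {1,4,5,6,7,8,9} 105  {2,3,4,5,6,8,9} 42  {2,4,5,6,7,8,9} 63  {3,4,5,6,7,8,9} 63
  8 to go: {0,1,4,5,6,7,8,9} 210  {1,2,4,5,6,7,8,9} 168  {1,3,4,5,6,7,8,9} 168  {2,3,4,5,6,7,8,9} 168
  if 0:a drops first: 504 orders
  if 2:b drops first: 378 orders
  if 3:c drops first: 378 orders
heap linearizations: 1260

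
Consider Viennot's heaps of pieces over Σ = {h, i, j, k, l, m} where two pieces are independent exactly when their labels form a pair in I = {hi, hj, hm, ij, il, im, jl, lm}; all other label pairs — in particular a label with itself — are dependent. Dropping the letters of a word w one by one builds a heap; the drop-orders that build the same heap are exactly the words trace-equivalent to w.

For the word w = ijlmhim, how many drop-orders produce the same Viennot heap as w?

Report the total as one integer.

210

piece 0:i — minimal
piece 1:j — minimal
piece 2:l — minimal
piece 3:m rests on {1:j}
piece 4:h rests on {2:l}
piece 5:i rests on {0:i}
piece 6:m rests on {3:m}
minimal pieces: {0:i, 1:j, 2:l}
ways to finish when only these pieces remain (= sum over removing one remaining piece with nothing left below it):
  1 left: {4}→1  {5}→1  {6}→1
  2 left: {0,5}→1  {2,4}→1  {3,6}→1  {4,5}→2  {4,6}→2  {5,6}→2
  3 left: {0,4,5}→3  {0,5,6}→3  {1,3,6}→1  {2,4,5}→3  {2,4,6}→3  {3,4,6}→3  {3,5,6}→3  {4,5,6}→6
  4 left: {0,2,4,5}→6  {0,3,5,6}→6  {0,4,5,6}→12  {1,3,4,6}→4  {1,3,5,6}→4  {2,3,4,6}→6  {2,4,5,6}→12  {3,4,5,6}→12
  5 left: {0,1,3,5,6}→10  {0,2,4,5,6}→30  {0,3,4,5,6}→30  {1,2,3,4,6}→10  {1,3,4,5,6}→20  {2,3,4,5,6}→30
  placing 0:i first → 60 extensions
  placing 1:j first → 90 extensions
  placing 2:l first → 60 extensions
total linear extensions = 210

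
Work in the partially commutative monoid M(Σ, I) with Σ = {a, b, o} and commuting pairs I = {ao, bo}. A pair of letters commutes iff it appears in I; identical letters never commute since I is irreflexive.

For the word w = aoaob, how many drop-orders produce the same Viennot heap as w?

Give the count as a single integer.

10

0(a) covers ∅
1(o) covers ∅
2(a) covers 0:a
3(o) covers 1:o
4(b) covers 2:a
floor of heap: 0:a, 1:o
completions by unplaced set U, small U first (add the entries for U minus each lowest piece of U):
  |U|=1: {3}:1  {4}:1
  |U|=2: {1,3}:1  {2,4}:1  {3,4}:2
  |U|=3: {0,2,4}:1  {1,3,4}:3  {2,3,4}:3
  start at 0(a): 6
  start at 1(o): 4
sum over floor = 10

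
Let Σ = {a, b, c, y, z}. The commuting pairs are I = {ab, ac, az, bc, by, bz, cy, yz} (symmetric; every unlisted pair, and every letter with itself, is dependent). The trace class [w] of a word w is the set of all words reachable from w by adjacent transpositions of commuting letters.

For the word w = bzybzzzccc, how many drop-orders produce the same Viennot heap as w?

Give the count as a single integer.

360

0(b) covers ∅
1(z) covers ∅
2(y) covers ∅
3(b) covers 0:b
4(z) covers 1:z
5(z) covers 4:z
6(z) covers 5:z
7(c) covers 6:z
8(c) covers 7:c
9(c) covers 8:c
floor of heap: 0:b, 1:z, 2:y
completions by unplaced set U, small U first (add the entries for U minus each lowest piece of U):
  |U|=1: {2}:1  {3}:1  {9}:1
  |U|=2: {0,3}:1  {2,3}:2  {2,9}:2  {3,9}:2  {8,9}:1
  |U|=3: {0,2,3}:3  {0,3,9}:3  {2,3,9}:6  {2,8,9}:3  {3,8,9}:3  {7,8,9}:1
  |U|=4: {0,2,3,9}:12  {0,3,8,9}:6  {2,3,8,9}:12  {2,7,8,9}:4  {3,7,8,9}:4  {6,7,8,9}:1
  |U|=5: {0,2,3,8,9}:30  {0,3,7,8,9}:10  {2,3,7,8,9}:20  {2,6,7,8,9}:5  {3,6,7,8,9}:5  {5,6,7,8,9}:1
  |U|=6: {0,2,3,7,8,9}:60  {0,3,6,7,8,9}:15  {2,3,6,7,8,9}:30  {2,5,6,7,8,9}:6  {3,5,6,7,8,9}:6  {4,5,6,7,8,9}:1
  |U|=7: {0,2,3,6,7,8,9}:105  {0,3,5,6,7,8,9}:21  {1,4,5,6,7,8,9}:1  {2,3,5,6,7,8,9}:42  {2,4,5,6,7,8,9}:7  {3,4,5,6,7,8,9}:7
  |U|=8: {0,2,3,5,6,7,8,9}:168  {0,3,4,5,6,7,8,9}:28  {1,2,4,5,6,7,8,9}:8  {1,3,4,5,6,7,8,9}:8  {2,3,4,5,6,7,8,9}:56
  start at 0(b): 72
  start at 1(z): 252
  start at 2(y): 36
sum over floor = 360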